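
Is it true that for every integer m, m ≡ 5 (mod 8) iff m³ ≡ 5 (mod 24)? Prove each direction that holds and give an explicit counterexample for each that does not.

Converse. The residues r modulo 24 with r³ ≡ 5 (mod 24) are exactly {5}, and each is ≡ 5 (mod 8).

Forward direction. This fails: take m = 13. Then 13 ≡ 5 (mod 8), but 13³ = 2197 ≡ 13 (mod 24), not 5.

Not equivalent: only (⇐) holds.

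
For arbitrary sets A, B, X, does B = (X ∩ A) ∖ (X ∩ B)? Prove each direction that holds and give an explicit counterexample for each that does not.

Both inclusions fail.

Forward inclusion. This inclusion fails. Take A = ∅, B = {1}, X = ∅; then 1 ∈ B but 1 ∉ (X ∩ A) ∖ (X ∩ B).

Reverse inclusion. This inclusion fails. Take A = {1}, B = ∅, X = {1}; then 1 ∈ (X ∩ A) ∖ (X ∩ B) but 1 ∉ B.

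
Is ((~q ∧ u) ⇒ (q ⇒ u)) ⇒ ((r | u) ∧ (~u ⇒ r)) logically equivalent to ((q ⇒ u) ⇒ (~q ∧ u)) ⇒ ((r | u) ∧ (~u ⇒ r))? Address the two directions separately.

(←) This fails. Under r = F, q = F, u = F, the left side is false but the right side is true.

(→) Assume the antecedent. If r is true, the consequent reduces to true regardless of the other variables. If r is false, the antecedent forces (r = F, q = F, u = T) or (r = F, q = T, u = T), and the consequent holds there. Either way the consequent holds.

(⇒) holds; (⇐) fails.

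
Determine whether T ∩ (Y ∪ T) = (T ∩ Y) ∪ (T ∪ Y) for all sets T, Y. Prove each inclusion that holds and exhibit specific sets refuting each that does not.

Forward inclusion. Let x ∈ T ∩ (Y ∪ T). Then either x ∈ T and x ∉ Y; or x ∈ T ∩ Y. In each case x ∈ (T ∩ Y) ∪ (T ∪ Y), so T ∩ (Y ∪ T) ⊆ (T ∩ Y) ∪ (T ∪ Y).

Reverse inclusion. This inclusion fails. Take T = ∅, Y = {1}; then 1 ∈ (T ∩ Y) ∪ (T ∪ Y) but 1 ∉ T ∩ (Y ∪ T).

Only the forward inclusion holds.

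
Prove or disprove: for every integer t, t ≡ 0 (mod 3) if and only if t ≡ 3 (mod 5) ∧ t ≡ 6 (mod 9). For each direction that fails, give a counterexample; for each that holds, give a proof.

Forward direction. This fails: t = 0 gives 0 ≡ 0 (mod 3) but 0 ≡ 0 (mod 5), so the conjunction on the right does not hold.

Converse. If t ≡ 3 (mod 5) and t ≡ 6 (mod 9), then by the Chinese remainder theorem t ≡ 33 (mod 45). Since 33 ≡ 0 (mod 3) and 3 ∣ 45, we get t ≡ 0 (mod 3).

Only the reverse direction holds.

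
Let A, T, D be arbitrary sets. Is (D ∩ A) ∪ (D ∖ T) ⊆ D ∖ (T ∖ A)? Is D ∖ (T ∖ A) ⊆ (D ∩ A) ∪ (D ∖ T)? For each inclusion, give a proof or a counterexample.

Reverse inclusion. Let x ∈ D ∖ (T ∖ A). Then either x ∈ D and x ∉ A, T; or x ∈ A ∩ D and x ∉ T; or x ∈ A ∩ T ∩ D. In each case x ∈ (D ∩ A) ∪ (D ∖ T), so D ∖ (T ∖ A) ⊆ (D ∩ A) ∪ (D ∖ T).

Forward inclusion. Let x ∈ (D ∩ A) ∪ (D ∖ T). Then either x ∈ D and x ∉ A, T; or x ∈ A ∩ D and x ∉ T; or x ∈ A ∩ T ∩ D. In each case x ∈ D ∖ (T ∖ A), so (D ∩ A) ∪ (D ∖ T) ⊆ D ∖ (T ∖ A).

Both inclusions hold.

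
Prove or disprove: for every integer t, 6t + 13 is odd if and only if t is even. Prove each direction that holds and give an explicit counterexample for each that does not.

Only the reverse direction holds.

[⇒] This fails: take t = 7. Then 6t + 13 = 55, which is odd, yet t = 7 is odd, not even.

[⇐] Suppose t is even. Since 6 is even, 6t is even for every t, so 6t + 13 has the same parity as 13, which is odd. Hence 6t + 13 is odd.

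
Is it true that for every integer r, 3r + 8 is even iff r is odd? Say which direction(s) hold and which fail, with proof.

Both directions fail.

(⇒) This fails: r = 4 gives 3r + 8 = 20, which is even, but 4 is even, not odd.

(⇐) This also fails: r = 7 is odd, but 3r + 8 = 29 is odd, not even.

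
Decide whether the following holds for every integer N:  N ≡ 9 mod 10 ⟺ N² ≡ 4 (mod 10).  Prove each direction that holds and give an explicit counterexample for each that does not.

(⇒) fails and (⇐) fails.

[⇒] This fails: take N = 9. Then 9 ≡ 9 (mod 10), but 9² = 81 ≡ 1 (mod 10), not 4.

[⇐] This fails: take N = 2. Then 2² = 4 ≡ 4 (mod 10), yet 2 ≡ 2 (mod 10), not 9.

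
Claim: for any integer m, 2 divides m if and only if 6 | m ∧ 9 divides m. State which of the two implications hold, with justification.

Only the reverse direction holds.

(⇒) This fails: take m = 2. Certainly 2 ∣ 2, but 6 ∤ 2.

(⇐) Suppose 6 ∣ m and 9 ∣ m. Any common multiple of 6 and 9 is a multiple of their lcm; here lcm(6, 9) = 6·9/gcd(6, 9) = 54/3 = 18, so 18 ∣ m. Since 2 ∣ 18, it follows that 2 ∣ m.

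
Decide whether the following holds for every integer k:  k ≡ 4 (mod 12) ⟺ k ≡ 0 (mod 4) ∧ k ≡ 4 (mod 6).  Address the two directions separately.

Both implications hold.

(⟹) Suppose k ≡ 4 (mod 12); write k = 12j + 4. Since 4 ∣ 12, reducing mod 4 gives k ≡ 4 ≡ 0 (mod 4); since 6 ∣ 12, reducing mod 6 gives k ≡ 4 (mod 6).

(⟸) Conversely, if k ≡ 0 (mod 4) and k ≡ 4 (mod 6), then by the Chinese remainder theorem k ≡ 4 (mod 12). This is exactly k ≡ 4 (mod 12).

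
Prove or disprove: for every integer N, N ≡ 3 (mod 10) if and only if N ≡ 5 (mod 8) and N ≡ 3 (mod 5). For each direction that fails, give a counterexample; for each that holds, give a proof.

Only the converse holds.

(⟹) This fails: N = 33 gives 33 ≡ 3 (mod 10) but 33 ≡ 1 (mod 8), so the conjunction on the right does not hold.

(⟸) Conversely, if N ≡ 5 (mod 8) and N ≡ 3 (mod 5), then by the Chinese remainder theorem N ≡ 13 (mod 40). Since 13 ≡ 3 (mod 10) and 10 ∣ 40, we get N ≡ 3 (mod 10).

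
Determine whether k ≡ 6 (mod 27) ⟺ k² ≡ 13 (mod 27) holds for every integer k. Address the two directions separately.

Neither direction holds.

(⟹) This fails: take k = 6. Then 6 ≡ 6 (mod 27), but 6² = 36 ≡ 9 (mod 27), not 13.

(⟸) This fails: take k = 11. Then 11² = 121 ≡ 13 (mod 27), yet 11 ≡ 11 (mod 27), not 6.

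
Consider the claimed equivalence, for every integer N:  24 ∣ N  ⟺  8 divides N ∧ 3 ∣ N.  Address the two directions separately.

Both implications hold.

[⇐] Suppose 8 ∣ N and 3 ∣ N. Any common multiple of 8 and 3 is a multiple of their lcm; here gcd(8, 3) = 1, so lcm(8, 3) = 8·3 = 24, so 24 ∣ N.

[⇒] If 24 ∣ N, write N = 24q. Since 24 = 3·8, N = 8·(3q), so 8 ∣ N; and since 24 = 8·3, N = 3·(8q), so 3 ∣ N.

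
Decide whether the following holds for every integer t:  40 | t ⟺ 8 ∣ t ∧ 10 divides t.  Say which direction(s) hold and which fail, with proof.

(⇒) If 40 ∣ t, write t = 40q. Since 40 = 5·8, t = 8·(5q), so 8 ∣ t; and since 40 = 4·10, t = 10·(4q), so 10 ∣ t.

(⇐) Suppose 8 ∣ t and 10 ∣ t. Any common multiple of 8 and 10 is a multiple of their lcm; here lcm(8, 10) = 8·10/gcd(8, 10) = 80/2 = 40, so 40 ∣ t.

Equivalent; both directions hold.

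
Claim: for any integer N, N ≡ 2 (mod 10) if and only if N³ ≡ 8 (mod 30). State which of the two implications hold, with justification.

[⇒] This fails: take N = 12. Then 12 ≡ 2 (mod 10), but 12³ = 1728 ≡ 18 (mod 30), not 8.

[⇐] Conversely, the residues r modulo 30 with r³ ≡ 8 (mod 30) are exactly {2}, and each is ≡ 2 (mod 10).

Only the converse holds.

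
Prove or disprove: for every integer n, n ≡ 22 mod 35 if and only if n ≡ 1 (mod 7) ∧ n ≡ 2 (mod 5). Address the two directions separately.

(⟹) Suppose n ≡ 22 (mod 35); write n = 35j + 22. Since 7 ∣ 35, reducing mod 7 gives n ≡ 22 ≡ 1 (mod 7); since 5 ∣ 35, reducing mod 5 gives n ≡ 22 ≡ 2 (mod 5).

(⟸) Conversely, if n ≡ 1 (mod 7) and n ≡ 2 (mod 5), then by the Chinese remainder theorem n ≡ 22 (mod 35). This is exactly n ≡ 22 (mod 35).

Both directions hold; the statement is true.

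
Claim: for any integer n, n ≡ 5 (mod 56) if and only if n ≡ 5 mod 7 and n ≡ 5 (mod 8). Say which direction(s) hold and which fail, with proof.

[⇐] If n ≡ 5 (mod 7) and n ≡ 5 (mod 8), then by the Chinese remainder theorem n ≡ 5 (mod 56). This is exactly n ≡ 5 (mod 56).

[⇒] Suppose n ≡ 5 (mod 56); write n = 56j + 5. Since 7 ∣ 56, reducing mod 7 gives n ≡ 5 (mod 7); since 8 ∣ 56, reducing mod 8 gives n ≡ 5 (mod 8).

Both implications hold.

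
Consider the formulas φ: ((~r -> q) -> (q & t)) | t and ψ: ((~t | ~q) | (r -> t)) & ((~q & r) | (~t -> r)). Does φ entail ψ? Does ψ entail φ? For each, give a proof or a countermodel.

(⇒) fails and (⇐) fails.

(→) This fails. Under r = F, t = F, q = F, the left side is true but the right side is false.

(←) This fails. Under r = T, t = F, q = F, the left side is false but the right side is true.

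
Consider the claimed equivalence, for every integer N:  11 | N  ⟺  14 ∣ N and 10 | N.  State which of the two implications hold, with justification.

Forward direction. This fails: take N = 11. Certainly 11 ∣ 11, but 14 ∤ 11.

Converse. This fails: take N = 70. Both 14 ∣ 70 and 10 ∣ 70, yet 70 is not a multiple of 11 (since 70 = 6·11 + 4), so 11 ∤ 70.

Neither implication holds.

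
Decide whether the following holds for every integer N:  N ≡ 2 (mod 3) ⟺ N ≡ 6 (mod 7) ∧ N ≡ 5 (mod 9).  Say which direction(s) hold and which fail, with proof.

Only the converse holds.

[⇒] This fails: N = 2 gives 2 ≡ 2 (mod 3) but 2 ≡ 2 (mod 7), so the conjunction on the right does not hold.

[⇐] Conversely, if N ≡ 6 (mod 7) and N ≡ 5 (mod 9), then by the Chinese remainder theorem N ≡ 41 (mod 63). Since 41 ≡ 2 (mod 3) and 3 ∣ 63, we get N ≡ 2 (mod 3).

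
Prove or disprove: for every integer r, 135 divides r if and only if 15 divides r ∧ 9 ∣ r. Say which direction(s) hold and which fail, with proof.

(←) This fails: take r = 45. Both 15 ∣ 45 and 9 ∣ 45, yet 45 is not a multiple of 135 (since 45 = 0·135 + 45), so 135 ∤ 45.

(→) If 135 ∣ r, write r = 135q. Since 135 = 9·15, r = 15·(9q), so 15 ∣ r; and since 135 = 15·9, r = 9·(15q), so 9 ∣ r.

Only the forward implication holds.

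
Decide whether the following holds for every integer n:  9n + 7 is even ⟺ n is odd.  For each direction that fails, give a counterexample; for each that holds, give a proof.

Equivalent; both directions hold.

[⇒] Suppose 9n + 7 is even. Since 9 is odd, 9n and n have the same parity, so 9n + 7 ≡ n + 7 (mod 2). As 7 is odd, 9n + 7 is even exactly when n is odd. Thus n is odd.

[⇐] Conversely, suppose n is odd; write n = 2j + 1. Then 9n + 7 = 9·(2j + 1) + 7 = 2·9j + 16, which is even.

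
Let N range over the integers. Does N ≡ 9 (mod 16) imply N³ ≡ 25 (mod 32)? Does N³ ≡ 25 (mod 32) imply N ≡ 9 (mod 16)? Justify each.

The forward direction fails; the converse holds.

(⟹) This fails: take N = 25. Then 25 ≡ 9 (mod 16), but 25³ = 15625 ≡ 9 (mod 32), not 25.

(⟸) Conversely, the residues r modulo 32 with r³ ≡ 25 (mod 32) are exactly {9}, and each is ≡ 9 (mod 16).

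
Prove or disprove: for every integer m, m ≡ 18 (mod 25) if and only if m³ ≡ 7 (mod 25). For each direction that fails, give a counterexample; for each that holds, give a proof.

The biconditional holds.

(⇒) Suppose m ≡ 18 (mod 25). Write m = 25j + 18. Then (25j + 18)³ = 15625j³ + 33750j² + 24300j + 5832 = 25(625j³ + 1350j² + 972j + 233) + 7, so m³ ≡ 7 (mod 25).

(⇐) Conversely, suppose m³ ≡ 7 (mod 25). The only residue r in {0, …, 24} with r³ ≡ 7 (mod 25) is r = 18, so m ≡ 18 (mod 25).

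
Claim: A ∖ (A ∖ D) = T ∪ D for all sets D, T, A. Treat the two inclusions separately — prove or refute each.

(⟹) Let x ∈ A ∖ (A ∖ D). Then either x ∈ D ∩ A and x ∉ T; or x ∈ D ∩ T ∩ A. In each case x ∈ T ∪ D, so A ∖ (A ∖ D) ⊆ T ∪ D.

(⟸) This inclusion fails. Take D = {1}, T = ∅, A = ∅; then 1 ∈ T ∪ D but 1 ∉ A ∖ (A ∖ D).

(⊆) holds; (⊇) fails.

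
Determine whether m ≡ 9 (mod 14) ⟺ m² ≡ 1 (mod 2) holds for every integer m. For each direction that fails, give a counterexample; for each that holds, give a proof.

(⇒) holds; (⇐) fails.

(⇒) Suppose m ≡ 9 (mod 14). Then m² ≡ 9² = 81 (mod 14), and since 2 ∣ 14, also m² ≡ 1 (mod 2).

(⇐) This fails: take m = 1. Then 1² = 1 ≡ 1 (mod 2), yet 1 ≡ 1 (mod 14), not 9.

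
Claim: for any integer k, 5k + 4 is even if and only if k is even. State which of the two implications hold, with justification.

Both directions hold; the statement is true.

Converse. Suppose k is even; write k = 2j. Then 5k + 4 = 5·(2j) + 4 = 2·5j + 4, which is even.

Forward direction. Suppose 5k + 4 is even. Since 5 is odd, 5k and k have the same parity, so 5k + 4 ≡ k + 4 (mod 2). As 4 is even, 5k + 4 is even exactly when k is even. Thus k is even.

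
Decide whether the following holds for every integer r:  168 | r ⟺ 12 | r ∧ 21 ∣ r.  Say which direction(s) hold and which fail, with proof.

Only the forward implication holds.

Forward direction. If 168 ∣ r, write r = 168q. Since 168 = 14·12, r = 12·(14q), so 12 ∣ r; and since 168 = 8·21, r = 21·(8q), so 21 ∣ r.

Converse. This fails: take r = 84. Both 12 ∣ 84 and 21 ∣ 84, yet 84 is not a multiple of 168 (since 84 = 0·168 + 84), so 168 ∤ 84.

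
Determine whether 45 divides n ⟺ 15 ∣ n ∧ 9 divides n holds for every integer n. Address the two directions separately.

The biconditional holds.

Forward direction. If 45 ∣ n, write n = 45q. Since 45 = 3·15, n = 15·(3q), so 15 ∣ n; and since 45 = 5·9, n = 9·(5q), so 9 ∣ n.

Converse. Suppose 15 ∣ n and 9 ∣ n. Any common multiple of 15 and 9 is a multiple of their lcm; here lcm(15, 9) = 15·9/gcd(15, 9) = 135/3 = 45, so 45 ∣ n.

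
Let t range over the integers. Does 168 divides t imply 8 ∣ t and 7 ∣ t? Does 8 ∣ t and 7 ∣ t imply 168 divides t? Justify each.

The forward direction holds; the converse fails.

[⇒] If 168 ∣ t, write t = 168q. Since 168 = 21·8, t = 8·(21q), so 8 ∣ t; and since 168 = 24·7, t = 7·(24q), so 7 ∣ t.

[⇐] This fails: take t = 56. Both 8 ∣ 56 and 7 ∣ 56, yet 56 is not a multiple of 168 (since 56 = 0·168 + 56), so 168 ∤ 56.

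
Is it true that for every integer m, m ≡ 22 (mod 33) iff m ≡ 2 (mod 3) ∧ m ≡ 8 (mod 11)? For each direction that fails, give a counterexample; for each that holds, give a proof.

Forward direction. This fails: m = 22 gives 22 ≡ 22 (mod 33) but 22 ≡ 1 (mod 3), so the conjunction on the right does not hold.

Converse. This fails: m = 8 satisfies both congruences on the right (8 ≡ 2 mod 3 and 8 ≡ 8 mod 11) yet 8 ≡ 8 (mod 33), not 22.

(⇒) fails and (⇐) fails.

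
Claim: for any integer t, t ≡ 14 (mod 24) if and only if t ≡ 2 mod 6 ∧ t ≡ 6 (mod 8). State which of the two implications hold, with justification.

The biconditional holds.

(⇒) Suppose t ≡ 14 (mod 24); write t = 24j + 14. Since 6 ∣ 24, reducing mod 6 gives t ≡ 14 ≡ 2 (mod 6); since 8 ∣ 24, reducing mod 8 gives t ≡ 14 ≡ 6 (mod 8).

(⇐) Conversely, if t ≡ 2 (mod 6) and t ≡ 6 (mod 8), then by the Chinese remainder theorem t ≡ 14 (mod 24). This is exactly t ≡ 14 (mod 24).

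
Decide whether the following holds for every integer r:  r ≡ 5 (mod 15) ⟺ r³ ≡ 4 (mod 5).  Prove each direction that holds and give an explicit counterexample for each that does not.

(⇒) fails and (⇐) fails.

(→) This fails: take r = 5. Then 5 ≡ 5 (mod 15), but 5³ = 125 ≡ 0 (mod 5), not 4.

(←) This fails: take r = 4. Then 4³ = 64 ≡ 4 (mod 5), yet 4 ≡ 4 (mod 15), not 5.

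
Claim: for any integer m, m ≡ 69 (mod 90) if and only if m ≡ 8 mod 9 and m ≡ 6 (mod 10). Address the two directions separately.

Neither direction holds.

(⇒) This fails: m = 69 gives 69 ≡ 69 (mod 90) but 69 ≡ 6 (mod 9), so the conjunction on the right does not hold.

(⇐) This fails: m = 26 satisfies both congruences on the right (26 ≡ 8 mod 9 and 26 ≡ 6 mod 10) yet 26 ≡ 26 (mod 90), not 69.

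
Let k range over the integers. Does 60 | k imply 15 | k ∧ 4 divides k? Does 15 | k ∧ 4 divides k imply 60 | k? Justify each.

(⇐) Suppose 15 ∣ k and 4 ∣ k. Any common multiple of 15 and 4 is a multiple of their lcm; here gcd(15, 4) = 1, so lcm(15, 4) = 15·4 = 60, so 60 ∣ k.

(⇒) If 60 ∣ k, write k = 60q. Since 60 = 4·15, k = 15·(4q), so 15 ∣ k; and since 60 = 15·4, k = 4·(15q), so 4 ∣ k.

Both directions hold; the statement is true.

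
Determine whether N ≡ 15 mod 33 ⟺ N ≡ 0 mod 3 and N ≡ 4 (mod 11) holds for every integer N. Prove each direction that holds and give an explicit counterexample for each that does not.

Both directions hold; the statement is true.

(→) Suppose N ≡ 15 (mod 33); write N = 33j + 15. Since 3 ∣ 33, reducing mod 3 gives N ≡ 15 ≡ 0 (mod 3); since 11 ∣ 33, reducing mod 11 gives N ≡ 15 ≡ 4 (mod 11).

(←) Conversely, if N ≡ 0 (mod 3) and N ≡ 4 (mod 11), then by the Chinese remainder theorem N ≡ 15 (mod 33). This is exactly N ≡ 15 (mod 33).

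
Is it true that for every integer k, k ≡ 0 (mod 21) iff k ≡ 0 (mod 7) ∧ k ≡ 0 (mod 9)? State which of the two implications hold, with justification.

Forward direction. This fails: k = 42 gives 42 ≡ 0 (mod 21) but 42 ≡ 6 (mod 9), so the conjunction on the right does not hold.

Converse. If k ≡ 0 (mod 7) and k ≡ 0 (mod 9), then by the Chinese remainder theorem k ≡ 0 (mod 63). Since 0 ≡ 0 (mod 21) and 21 ∣ 63, we get k ≡ 0 (mod 21).

(⇒) fails; (⇐) holds.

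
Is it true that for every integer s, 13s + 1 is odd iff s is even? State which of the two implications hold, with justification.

Both directions hold; the statement is true.

(⇒) Suppose 13s + 1 is odd. Since 13 is odd, 13s and s have the same parity, so 13s + 1 ≡ s + 1 (mod 2). As 1 is odd, 13s + 1 is odd exactly when s is even. Thus s is even.

(⇐) Conversely, suppose s is even; write s = 2j. Then 13s + 1 = 13·(2j) + 1 = 2·13j + 1, which is odd.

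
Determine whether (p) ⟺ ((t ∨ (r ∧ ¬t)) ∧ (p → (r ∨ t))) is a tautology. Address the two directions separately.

(⇒) fails and (⇐) fails.

(→) This fails. Under r = F, t = F, p = T, the left side is true but the right side is false.

(←) This fails. Under r = T, t = F, p = F, the left side is false but the right side is true.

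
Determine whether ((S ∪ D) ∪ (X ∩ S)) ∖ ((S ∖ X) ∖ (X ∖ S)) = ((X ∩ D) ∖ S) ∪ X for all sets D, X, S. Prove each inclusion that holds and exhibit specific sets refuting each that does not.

Forward inclusion. This inclusion fails. Take D = {1}, X = ∅, S = ∅; then 1 ∈ ((S ∪ D) ∪ (X ∩ S)) ∖ ((S ∖ X) ∖ (X ∖ S)) but 1 ∉ ((X ∩ D) ∖ S) ∪ X.

Reverse inclusion. This inclusion fails. Take D = ∅, X = {1}, S = ∅; then 1 ∈ ((X ∩ D) ∖ S) ∪ X but 1 ∉ ((S ∪ D) ∪ (X ∩ S)) ∖ ((S ∖ X) ∖ (X ∖ S)).

(⊆) fails and (⊇) fails.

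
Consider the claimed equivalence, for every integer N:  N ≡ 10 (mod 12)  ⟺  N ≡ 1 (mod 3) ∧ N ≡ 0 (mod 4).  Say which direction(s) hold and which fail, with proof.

(⟹) This fails: N = 10 gives 10 ≡ 10 (mod 12) but 10 ≡ 2 (mod 4), so the conjunction on the right does not hold.

(⟸) This fails: N = 4 satisfies both congruences on the right (4 ≡ 1 mod 3 and 4 ≡ 0 mod 4) yet 4 ≡ 4 (mod 12), not 10.

(⇒) fails and (⇐) fails.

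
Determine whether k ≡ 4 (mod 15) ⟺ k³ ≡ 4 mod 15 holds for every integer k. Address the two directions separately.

Both directions hold; the statement is true.

(⇒) Suppose k ≡ 4 (mod 15). Write k = 15j + 4. Then (15j + 4)³ = 3375j³ + 2700j² + 720j + 64 = 15(225j³ + 180j² + 48j + 4) + 4, so k³ ≡ 4 (mod 15).

(⇐) Conversely, suppose k³ ≡ 4 (mod 15). The only residue r in {0, …, 14} with r³ ≡ 4 (mod 15) is r = 4, so k ≡ 4 (mod 15).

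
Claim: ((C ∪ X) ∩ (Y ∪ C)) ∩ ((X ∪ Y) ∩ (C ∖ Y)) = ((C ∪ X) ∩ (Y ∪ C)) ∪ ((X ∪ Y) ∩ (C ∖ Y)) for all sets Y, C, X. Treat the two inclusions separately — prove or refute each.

(⊆) holds; (⊇) fails.

Reverse inclusion. This inclusion fails. Take Y = ∅, C = {1}, X = ∅; then 1 ∈ ((C ∪ X) ∩ (Y ∪ C)) ∪ ((X ∪ Y) ∩ (C ∖ Y)) but 1 ∉ ((C ∪ X) ∩ (Y ∪ C)) ∩ ((X ∪ Y) ∩ (C ∖ Y)).

Forward inclusion. Let x ∈ ((C ∪ X) ∩ (Y ∪ C)) ∩ ((X ∪ Y) ∩ (C ∖ Y)). Then x ∈ C ∩ X and x ∉ Y, from which x ∈ ((C ∪ X) ∩ (Y ∪ C)) ∪ ((X ∪ Y) ∩ (C ∖ Y)).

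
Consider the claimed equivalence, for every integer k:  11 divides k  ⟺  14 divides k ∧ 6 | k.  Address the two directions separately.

Neither direction holds.

[⇒] This fails: take k = 11. Certainly 11 ∣ 11, but 14 ∤ 11.

[⇐] This fails: take k = 42. Both 14 ∣ 42 and 6 ∣ 42, yet 42 is not a multiple of 11 (since 42 = 3·11 + 9), so 11 ∤ 42.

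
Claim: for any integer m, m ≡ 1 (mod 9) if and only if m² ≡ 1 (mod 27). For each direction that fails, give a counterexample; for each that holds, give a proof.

[⇒] This fails: take m = 10. Then 10 ≡ 1 (mod 9), but 10² = 100 ≡ 19 (mod 27), not 1.

[⇐] This fails: take m = 26. Then 26² = 676 ≡ 1 (mod 27), yet 26 ≡ 8 (mod 9), not 1.

Neither direction holds.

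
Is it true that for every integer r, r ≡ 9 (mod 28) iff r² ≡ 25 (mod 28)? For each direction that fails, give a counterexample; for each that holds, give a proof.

The forward direction holds; the converse fails.

[⇒] Suppose r ≡ 9 (mod 28). Write r = 28j + 9. Then (28j + 9)² = 784j² + 504j + 81 = 28(28j² + 18j + 2) + 25, so r² ≡ 25 (mod 28).

[⇐] This fails: take r = 5. Then 5² = 25 ≡ 25 (mod 28), yet 5 ≡ 5 (mod 28), not 9.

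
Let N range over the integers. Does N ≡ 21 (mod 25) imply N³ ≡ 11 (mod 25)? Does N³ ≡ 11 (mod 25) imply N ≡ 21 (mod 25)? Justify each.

Converse. Suppose N³ ≡ 11 (mod 25). The only residue r in {0, …, 24} with r³ ≡ 11 (mod 25) is r = 21, so N ≡ 21 (mod 25).

Forward direction. Suppose N ≡ 21 (mod 25). Write N = 25j + 21. Then (25j + 21)³ = 15625j³ + 39375j² + 33075j + 9261 = 25(625j³ + 1575j² + 1323j + 370) + 11, so N³ ≡ 11 (mod 25).

Both implications hold.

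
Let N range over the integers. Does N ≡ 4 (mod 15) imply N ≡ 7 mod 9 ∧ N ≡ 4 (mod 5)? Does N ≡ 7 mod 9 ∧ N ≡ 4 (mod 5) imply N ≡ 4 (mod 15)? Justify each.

Only the reverse direction holds.

(⟸) If N ≡ 7 (mod 9) and N ≡ 4 (mod 5), then by the Chinese remainder theorem N ≡ 34 (mod 45). Since 34 ≡ 4 (mod 15) and 15 ∣ 45, we get N ≡ 4 (mod 15).

(⟹) This fails: N = 19 gives 19 ≡ 4 (mod 15) but 19 ≡ 1 (mod 9), so the conjunction on the right does not hold.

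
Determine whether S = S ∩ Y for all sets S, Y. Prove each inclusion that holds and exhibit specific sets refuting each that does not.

The sets are not equal: only the reverse inclusion holds.

(⊆) This inclusion fails. Take S = {1}, Y = ∅; then 1 ∈ S but 1 ∉ S ∩ Y.

(⊇) Let x ∈ S ∩ Y. Then x ∈ S ∩ Y, from which x ∈ S.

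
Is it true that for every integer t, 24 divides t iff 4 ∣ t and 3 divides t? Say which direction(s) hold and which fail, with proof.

(→) If 24 ∣ t, write t = 24q. Since 24 = 6·4, t = 4·(6q), so 4 ∣ t; and since 24 = 8·3, t = 3·(8q), so 3 ∣ t.

(←) This fails: take t = 12. Both 4 ∣ 12 and 3 ∣ 12, yet 12 is not a multiple of 24 (since 12 = 0·24 + 12), so 24 ∤ 12.

Only the forward implication holds.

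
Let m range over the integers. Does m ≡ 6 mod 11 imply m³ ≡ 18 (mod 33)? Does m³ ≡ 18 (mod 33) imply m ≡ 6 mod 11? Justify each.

The forward direction fails; the converse holds.

(⟹) This fails: take m = 17. Then 17 ≡ 6 (mod 11), but 17³ = 4913 ≡ 29 (mod 33), not 18.

(⟸) Conversely, the residues r modulo 33 with r³ ≡ 18 (mod 33) are exactly {6}, and each is ≡ 6 (mod 11).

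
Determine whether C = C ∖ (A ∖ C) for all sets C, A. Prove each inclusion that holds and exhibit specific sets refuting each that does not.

(⟸) Let x ∈ C ∖ (A ∖ C). Then either x ∈ C and x ∉ A; or x ∈ C ∩ A. In each case x ∈ C, so C ∖ (A ∖ C) ⊆ C.

(⟹) Let x ∈ C. Then either x ∈ C and x ∉ A; or x ∈ C ∩ A. In each case x ∈ C ∖ (A ∖ C), so C ⊆ C ∖ (A ∖ C).

Both inclusions hold; the sets are equal.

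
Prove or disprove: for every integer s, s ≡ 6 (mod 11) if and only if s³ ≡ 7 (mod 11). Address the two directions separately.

(→) Suppose s ≡ 6 (mod 11). Write s = 11j + 6. Then (11j + 6)³ = 1331j³ + 2178j² + 1188j + 216 = 11(121j³ + 198j² + 108j + 19) + 7, so s³ ≡ 7 (mod 11).

(←) For the converse, argue contrapositively. If s ≢ 6 (mod 11), then s is congruent to one of 0, 1, 2, 3, 4, 5, 7, 8, 9, 10 modulo 11, and these give s³ ≡ 0, 1, 8, 5, 9, 4, 2, 6, 3, 10 respectively — never 7.

The biconditional holds.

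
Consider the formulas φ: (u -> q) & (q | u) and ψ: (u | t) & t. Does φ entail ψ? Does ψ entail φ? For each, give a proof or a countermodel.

Neither implication holds.

(⇒) This fails. Under t = F, q = T, u = F, the left side is true but the right side is false.

(⇐) This fails. Under t = T, q = F, u = F, the left side is false but the right side is true.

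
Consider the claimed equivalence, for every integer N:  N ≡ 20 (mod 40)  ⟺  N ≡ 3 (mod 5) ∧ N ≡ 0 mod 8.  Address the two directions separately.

(⇒) fails and (⇐) fails.

(→) This fails: N = 20 gives 20 ≡ 20 (mod 40) but 20 ≡ 0 (mod 5), so the conjunction on the right does not hold.

(←) This fails: N = 8 satisfies both congruences on the right (8 ≡ 3 mod 5 and 8 ≡ 0 mod 8) yet 8 ≡ 8 (mod 40), not 20.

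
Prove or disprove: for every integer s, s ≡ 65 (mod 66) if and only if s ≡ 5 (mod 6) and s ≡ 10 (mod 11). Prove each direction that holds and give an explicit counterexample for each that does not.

(⇒) Suppose s ≡ 65 (mod 66); write s = 66j + 65. Since 6 ∣ 66, reducing mod 6 gives s ≡ 65 ≡ 5 (mod 6); since 11 ∣ 66, reducing mod 11 gives s ≡ 65 ≡ 10 (mod 11).

(⇐) Conversely, if s ≡ 5 (mod 6) and s ≡ 10 (mod 11), then by the Chinese remainder theorem s ≡ 65 (mod 66). This is exactly s ≡ 65 (mod 66).

Both directions hold; the statement is true.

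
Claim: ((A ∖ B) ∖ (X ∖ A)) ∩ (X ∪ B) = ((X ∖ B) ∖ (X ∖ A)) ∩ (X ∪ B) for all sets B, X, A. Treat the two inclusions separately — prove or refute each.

(⟹) Let x ∈ ((A ∖ B) ∖ (X ∖ A)) ∩ (X ∪ B). Then x ∈ X ∩ A and x ∉ B, from which x ∈ ((X ∖ B) ∖ (X ∖ A)) ∩ (X ∪ B).

(⟸) Let x ∈ ((X ∖ B) ∖ (X ∖ A)) ∩ (X ∪ B). Then x ∈ X ∩ A and x ∉ B, from which x ∈ ((A ∖ B) ∖ (X ∖ A)) ∩ (X ∪ B).

Both inclusions hold; the sets are equal.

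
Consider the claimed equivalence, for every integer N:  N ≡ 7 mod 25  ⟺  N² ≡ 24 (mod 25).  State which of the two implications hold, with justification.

The forward direction holds; the converse fails.

Forward direction. Suppose N ≡ 7 mod 25. Write N = 25j + 7. Then (25j + 7)² = 625j² + 350j + 49 = 25(25j² + 14j + 1) + 24, so N² ≡ 24 (mod 25).

Converse. This fails: take N = 18. Then 18² = 324 ≡ 24 (mod 25), yet 18 ≡ 18 (mod 25), not 7.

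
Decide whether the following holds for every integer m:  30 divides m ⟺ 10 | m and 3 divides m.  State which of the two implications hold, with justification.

The biconditional holds.

(→) If 30 ∣ m, write m = 30q. Since 30 = 3·10, m = 10·(3q), so 10 ∣ m; and since 30 = 10·3, m = 3·(10q), so 3 ∣ m.

(←) Suppose 10 ∣ m and 3 ∣ m. Any common multiple of 10 and 3 is a multiple of their lcm; here gcd(10, 3) = 1, so lcm(10, 3) = 10·3 = 30, so 30 ∣ m.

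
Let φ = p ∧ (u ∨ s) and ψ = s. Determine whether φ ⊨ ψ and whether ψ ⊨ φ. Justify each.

Both directions fail.

[⇒] This fails. Under p = T, u = T, s = F, the left side is true but the right side is false.

[⇐] This fails. Under p = F, u = F, s = T, the left side is false but the right side is true.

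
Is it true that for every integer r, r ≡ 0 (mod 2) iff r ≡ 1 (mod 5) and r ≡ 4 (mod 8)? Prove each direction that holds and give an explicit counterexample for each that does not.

[⇒] This fails: r = 0 gives 0 ≡ 0 (mod 2) but 0 ≡ 0 (mod 5), so the conjunction on the right does not hold.

[⇐] Conversely, if r ≡ 1 (mod 5) and r ≡ 4 (mod 8), then by the Chinese remainder theorem r ≡ 36 (mod 40). Since 36 ≡ 0 (mod 2) and 2 ∣ 40, we get r ≡ 0 (mod 2).

Only the converse holds.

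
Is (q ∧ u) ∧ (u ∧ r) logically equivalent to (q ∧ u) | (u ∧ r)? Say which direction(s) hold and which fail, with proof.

(→) Assume the antecedent. If r is true, the antecedent forces (r = T, u = T, q = T), and (q ∧ u) | (u ∧ r) holds there. If r is false, the antecedent cannot hold. Either way (q ∧ u) | (u ∧ r) holds.

(←) This fails. Under r = T, u = T, q = F, the left side is false but the right side is true.

Only the forward implication holds.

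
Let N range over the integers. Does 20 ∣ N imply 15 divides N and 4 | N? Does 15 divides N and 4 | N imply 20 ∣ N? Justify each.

The forward direction fails; the converse holds.

(→) This fails: take N = 20. Certainly 20 ∣ 20, but 15 ∤ 20.

(←) Suppose 15 ∣ N and 4 ∣ N. Any common multiple of 15 and 4 is a multiple of their lcm; here gcd(15, 4) = 1, so lcm(15, 4) = 15·4 = 60, so 60 ∣ N. Since 20 ∣ 60, it follows that 20 ∣ N.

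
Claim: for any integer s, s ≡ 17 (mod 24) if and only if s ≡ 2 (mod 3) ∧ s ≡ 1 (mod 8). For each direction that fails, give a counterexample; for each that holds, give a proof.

(←) If s ≡ 2 (mod 3) and s ≡ 1 (mod 8), then by the Chinese remainder theorem s ≡ 17 (mod 24). This is exactly s ≡ 17 (mod 24).

(→) Suppose s ≡ 17 (mod 24); write s = 24j + 17. Since 3 ∣ 24, reducing mod 3 gives s ≡ 17 ≡ 2 (mod 3); since 8 ∣ 24, reducing mod 8 gives s ≡ 17 ≡ 1 (mod 8).

Equivalent; both directions hold.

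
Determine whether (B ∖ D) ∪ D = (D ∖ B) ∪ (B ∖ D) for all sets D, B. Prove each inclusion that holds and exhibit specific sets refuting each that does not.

(⟸) Let x ∈ (D ∖ B) ∪ (B ∖ D). Then either x ∈ D and x ∉ B; or x ∈ B and x ∉ D. In each case x ∈ (B ∖ D) ∪ D, so (D ∖ B) ∪ (B ∖ D) ⊆ (B ∖ D) ∪ D.

(⟹) This inclusion fails. Take D = {1}, B = {1}; then 1 ∈ (B ∖ D) ∪ D but 1 ∉ (D ∖ B) ∪ (B ∖ D).

Only the reverse inclusion holds.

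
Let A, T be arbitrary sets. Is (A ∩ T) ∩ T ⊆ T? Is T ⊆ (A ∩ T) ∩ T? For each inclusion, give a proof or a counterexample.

(⊆) holds; (⊇) fails.

(⟹) Let x ∈ (A ∩ T) ∩ T. Then x ∈ A ∩ T, from which x ∈ T.

(⟸) This inclusion fails. Take A = ∅, T = {1}; then 1 ∈ T but 1 ∉ (A ∩ T) ∩ T.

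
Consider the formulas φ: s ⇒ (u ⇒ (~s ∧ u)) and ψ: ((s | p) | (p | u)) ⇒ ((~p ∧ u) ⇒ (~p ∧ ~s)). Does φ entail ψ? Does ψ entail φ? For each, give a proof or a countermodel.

(→) Assume the antecedent. If s is true, the antecedent forces (p = F, s = T, u = F) or (p = T, s = T, u = F), and the consequent holds there. If s is false, the consequent reduces to true regardless of the other variables. Either way the consequent holds.

(←) This fails. Under p = T, s = T, u = T, the left side is false but the right side is true.

Only the forward implication holds.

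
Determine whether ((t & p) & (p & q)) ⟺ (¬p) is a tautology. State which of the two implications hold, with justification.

(⇒) This fails. Under t = T, q = T, p = T, the left side is true but the right side is false.

(⇐) This fails. Under t = F, q = F, p = F, the left side is false but the right side is true.

Neither direction holds.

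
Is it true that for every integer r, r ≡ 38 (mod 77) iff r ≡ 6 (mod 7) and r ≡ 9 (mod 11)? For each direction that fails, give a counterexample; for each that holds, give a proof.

(⇒) fails and (⇐) fails.

(→) This fails: r = 38 gives 38 ≡ 38 (mod 77) but 38 ≡ 3 (mod 7), so the conjunction on the right does not hold.

(←) This fails: r = 20 satisfies both congruences on the right (20 ≡ 6 mod 7 and 20 ≡ 9 mod 11) yet 20 ≡ 20 (mod 77), not 38.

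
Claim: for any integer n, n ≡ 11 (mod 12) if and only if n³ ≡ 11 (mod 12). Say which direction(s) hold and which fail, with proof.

Both directions hold.

[⇒] Suppose n ≡ 11 (mod 12). Write n = 12j + 11. Then (12j + 11)³ = 1728j³ + 4752j² + 4356j + 1331 = 12(144j³ + 396j² + 363j + 110) + 11, so n³ ≡ 11 (mod 12).

[⇐] Conversely, suppose n³ ≡ 11 (mod 12). The only residue r in {0, …, 11} with r³ ≡ 11 (mod 12) is r = 11, so n ≡ 11 (mod 12).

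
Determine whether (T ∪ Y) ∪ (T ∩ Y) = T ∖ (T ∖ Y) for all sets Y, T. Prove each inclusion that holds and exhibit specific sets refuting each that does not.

Only the reverse inclusion holds.

Reverse inclusion. Let x ∈ T ∖ (T ∖ Y). Then x ∈ Y ∩ T, from which x ∈ (T ∪ Y) ∪ (T ∩ Y).

Forward inclusion. This inclusion fails. Take Y = {1}, T = ∅; then 1 ∈ (T ∪ Y) ∪ (T ∩ Y) but 1 ∉ T ∖ (T ∖ Y).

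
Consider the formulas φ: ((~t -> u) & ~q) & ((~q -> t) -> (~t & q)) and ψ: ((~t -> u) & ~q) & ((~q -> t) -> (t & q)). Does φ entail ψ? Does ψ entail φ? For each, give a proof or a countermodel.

Both implications hold.

Forward direction. Assume the antecedent. If u is true, the antecedent forces (u = T, q = F, t = F), and the consequent holds there. If u is false, the antecedent cannot hold. Either way the consequent holds.

Converse. Assume the antecedent. If u is true, the antecedent forces (u = T, q = F, t = F), and the consequent holds there. If u is false, the antecedent cannot hold. Either way the consequent holds.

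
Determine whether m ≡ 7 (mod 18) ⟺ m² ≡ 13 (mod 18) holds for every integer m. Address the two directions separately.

Only the forward direction holds.

(→) Suppose m ≡ 7 (mod 18). Write m = 18j + 7. Then (18j + 7)² = 324j² + 252j + 49 = 18(18j² + 14j + 2) + 13, so m² ≡ 13 (mod 18).

(←) This fails: take m = 11. Then 11² = 121 ≡ 13 (mod 18), yet 11 ≡ 11 (mod 18), not 7.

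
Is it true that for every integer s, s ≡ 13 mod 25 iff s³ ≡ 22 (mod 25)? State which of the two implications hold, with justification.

(⟹) Suppose s ≡ 13 mod 25. Write s = 25j + 13. Then (25j + 13)³ = 15625j³ + 24375j² + 12675j + 2197 = 25(625j³ + 975j² + 507j + 87) + 22, so s³ ≡ 22 (mod 25).

(⟸) Conversely, suppose s³ ≡ 22 (mod 25). The only residue r in {0, …, 24} with r³ ≡ 22 (mod 25) is r = 13, so s ≡ 13 (mod 25).

Equivalent; both directions hold.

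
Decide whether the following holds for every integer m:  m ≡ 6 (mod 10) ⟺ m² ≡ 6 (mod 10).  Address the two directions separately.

[⇒] Suppose m ≡ 6 (mod 10). Write m = 10j + 6. Then (10j + 6)² = 100j² + 120j + 36 = 10(10j² + 12j + 3) + 6, so m² ≡ 6 (mod 10).

[⇐] This fails: take m = 4. Then 4² = 16 ≡ 6 (mod 10), yet 4 ≡ 4 (mod 10), not 6.

Only the forward implication holds.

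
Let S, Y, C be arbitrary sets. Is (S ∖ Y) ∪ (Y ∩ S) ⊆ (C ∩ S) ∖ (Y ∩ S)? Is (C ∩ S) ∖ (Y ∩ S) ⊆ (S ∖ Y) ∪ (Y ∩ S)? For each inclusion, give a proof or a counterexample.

(⟹) This inclusion fails. Take S = {1}, Y = ∅, C = ∅; then 1 ∈ (S ∖ Y) ∪ (Y ∩ S) but 1 ∉ (C ∩ S) ∖ (Y ∩ S).

(⟸) Let x ∈ (C ∩ S) ∖ (Y ∩ S). Then x ∈ S ∩ C and x ∉ Y, from which x ∈ (S ∖ Y) ∪ (Y ∩ S).

Only the reverse inclusion holds.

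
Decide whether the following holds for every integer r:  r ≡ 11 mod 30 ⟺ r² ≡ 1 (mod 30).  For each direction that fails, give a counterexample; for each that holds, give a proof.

(←) This fails: take r = 1. Then 1² = 1 ≡ 1 (mod 30), yet 1 ≡ 1 (mod 30), not 11.

(→) Suppose r ≡ 11 mod 30. Write r = 30j + 11. Then (30j + 11)² = 900j² + 660j + 121 = 30(30j² + 22j + 4) + 1, so r² ≡ 1 (mod 30).

Not equivalent: only (⇒) holds.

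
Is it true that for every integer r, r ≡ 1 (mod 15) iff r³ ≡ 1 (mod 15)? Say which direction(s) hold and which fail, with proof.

(⟹) Suppose r ≡ 1 (mod 15). Write r = 15j + 1. Then (15j + 1)³ = 3375j³ + 675j² + 45j + 1 = 15(225j³ + 45j² + 3j) + 1, so r³ ≡ 1 (mod 15).

(⟸) Conversely, suppose r³ ≡ 1 (mod 15). The only residue r in {0, …, 14} with r³ ≡ 1 (mod 15) is r = 1, so r ≡ 1 (mod 15).

Both implications hold.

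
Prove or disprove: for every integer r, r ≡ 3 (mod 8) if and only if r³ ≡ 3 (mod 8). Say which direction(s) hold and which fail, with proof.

(→) Suppose r ≡ 3 (mod 8). Write r = 8j + 3. Then (8j + 3)³ = 512j³ + 576j² + 216j + 27 = 8(64j³ + 72j² + 27j + 3) + 3, so r³ ≡ 3 (mod 8).

(←) For the converse, argue contrapositively. If r ≢ 3 (mod 8), then r is congruent to one of 0, 1, 2, 4, 5, 6, 7 modulo 8, and these give r³ ≡ 0, 1, 0, 0, 5, 0, 7 respectively — never 3.

Equivalent; both directions hold.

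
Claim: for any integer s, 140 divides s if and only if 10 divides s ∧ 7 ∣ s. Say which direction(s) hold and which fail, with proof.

(→) If 140 ∣ s, write s = 140q. Since 140 = 14·10, s = 10·(14q), so 10 ∣ s; and since 140 = 20·7, s = 7·(20q), so 7 ∣ s.

(←) This fails: take s = 70. Both 10 ∣ 70 and 7 ∣ 70, yet 70 is not a multiple of 140 (since 70 = 0·140 + 70), so 140 ∤ 70.

Only the forward implication holds.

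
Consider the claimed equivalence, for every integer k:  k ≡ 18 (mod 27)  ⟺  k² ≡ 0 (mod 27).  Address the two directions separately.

Only the forward direction holds.

Forward direction. Suppose k ≡ 18 (mod 27). Write k = 27j + 18. Then (27j + 18)² = 729j² + 972j + 324 = 27(27j² + 36j + 12) + 0, so k² ≡ 0 (mod 27).

Converse. This fails: take k = 0. Then 0² = 0 ≡ 0 (mod 27), yet 0 ≡ 0 (mod 27), not 18.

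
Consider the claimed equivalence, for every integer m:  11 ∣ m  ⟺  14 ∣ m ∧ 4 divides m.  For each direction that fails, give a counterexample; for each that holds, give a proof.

Forward direction. This fails: take m = 11. Certainly 11 ∣ 11, but 14 ∤ 11.

Converse. This fails: take m = 28. Both 14 ∣ 28 and 4 ∣ 28, yet 28 is not a multiple of 11 (since 28 = 2·11 + 6), so 11 ∤ 28.

Neither implication holds.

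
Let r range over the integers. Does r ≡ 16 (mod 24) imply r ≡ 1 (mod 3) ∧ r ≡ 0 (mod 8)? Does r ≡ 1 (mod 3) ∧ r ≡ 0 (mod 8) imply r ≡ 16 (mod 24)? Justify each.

(→) Suppose r ≡ 16 (mod 24); write r = 24j + 16. Since 3 ∣ 24, reducing mod 3 gives r ≡ 16 ≡ 1 (mod 3); since 8 ∣ 24, reducing mod 8 gives r ≡ 16 ≡ 0 (mod 8).

(←) Conversely, if r ≡ 1 (mod 3) and r ≡ 0 (mod 8), then by the Chinese remainder theorem r ≡ 16 (mod 24). This is exactly r ≡ 16 (mod 24).

Both directions hold; the statement is true.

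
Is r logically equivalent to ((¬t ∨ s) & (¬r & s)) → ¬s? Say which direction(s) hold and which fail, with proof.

[⇒] Assume the antecedent. If r is true, ((¬t ∨ s) & (¬r & s)) → ¬s reduces to true regardless of the other variables. If r is false, the antecedent cannot hold. Either way ((¬t ∨ s) & (¬r & s)) → ¬s holds.

[⇐] This fails. Under r = F, t = F, s = F, the left side is false but the right side is true.

Not equivalent: only (⇒) holds.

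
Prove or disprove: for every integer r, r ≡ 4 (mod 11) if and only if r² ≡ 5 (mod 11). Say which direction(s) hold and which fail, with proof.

Not equivalent: only (⇒) holds.

Forward direction. Suppose r ≡ 4 (mod 11). Write r = 11j + 4. Then (11j + 4)² = 121j² + 88j + 16 = 11(11j² + 8j + 1) + 5, so r² ≡ 5 (mod 11).

Converse. This fails: take r = 7. Then 7² = 49 ≡ 5 (mod 11), yet 7 ≡ 7 (mod 11), not 4.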